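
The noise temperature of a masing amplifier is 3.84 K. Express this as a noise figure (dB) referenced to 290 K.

F = 1 + T_e/T₀ = 1 + 3.84/290 = 1.01324
NF = 10 log₁₀(1.01324) = 0.057 dB

0.057 dB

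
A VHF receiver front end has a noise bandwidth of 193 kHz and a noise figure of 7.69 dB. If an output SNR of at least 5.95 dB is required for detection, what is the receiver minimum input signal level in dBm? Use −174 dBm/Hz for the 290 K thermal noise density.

−107.5 dBm

Sensitivity = −174 + 10 log₁₀(B) + NF + SNR_min
= −174 + 52.86 + 7.69 + 5.95
= −107.50 dBm → −107.5 dBm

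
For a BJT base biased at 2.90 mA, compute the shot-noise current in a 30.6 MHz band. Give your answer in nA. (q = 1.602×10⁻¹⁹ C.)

169 nA

I_n = √(2qI·B)
2qI·B = 2 × 1.602×10⁻¹⁹ × 2.90×10⁻³ × 3.06×10⁷ = 2.84×10⁻¹⁴ A²
I_n = √(2.84×10⁻¹⁴) = 1.69×10⁻⁷ A = 169 nA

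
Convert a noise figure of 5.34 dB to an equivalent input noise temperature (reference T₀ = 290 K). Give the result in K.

702 K

F = 10^(5.34/10) = 3.41979
T_e = (F − 1)·T₀ = (3.41979 − 1) × 290 = 702 K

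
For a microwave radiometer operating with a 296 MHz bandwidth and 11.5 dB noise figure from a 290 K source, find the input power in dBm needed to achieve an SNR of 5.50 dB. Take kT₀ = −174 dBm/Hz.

Sensitivity = −174 + 10 log₁₀(B) + NF + SNR_min
= −174 + 84.71 + 11.5 + 5.50
= −72.29 dBm → −72.3 dBm

−72.3 dBm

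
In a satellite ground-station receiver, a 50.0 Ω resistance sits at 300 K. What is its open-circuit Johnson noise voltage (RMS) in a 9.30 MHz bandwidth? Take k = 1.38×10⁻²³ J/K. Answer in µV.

V_n = √(4kTRB)
4kTRB = 4 × 1.38×10⁻²³ × 300 × 5.00×10¹ × 9.30×10⁶ = 7.70×10⁻¹² V²
V_n = √(7.70×10⁻¹²) = 2.77×10⁻⁶ V = 2.77 µV

2.77 µV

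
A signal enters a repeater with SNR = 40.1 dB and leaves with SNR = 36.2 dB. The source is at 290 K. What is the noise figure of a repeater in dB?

NF (dB) = SNR_in(dB) − SNR_out(dB) when the source is at T₀
NF = 40.1 − 36.2 = 3.9 dB

3.9 dB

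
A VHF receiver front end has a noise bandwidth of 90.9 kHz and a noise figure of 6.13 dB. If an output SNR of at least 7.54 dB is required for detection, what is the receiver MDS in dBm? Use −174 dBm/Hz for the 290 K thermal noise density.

Sensitivity = −174 + 10 log₁₀(B) + NF + SNR_min
= −174 + 49.59 + 6.13 + 7.54
= −110.74 dBm → −110.7 dBm

−110.7 dBm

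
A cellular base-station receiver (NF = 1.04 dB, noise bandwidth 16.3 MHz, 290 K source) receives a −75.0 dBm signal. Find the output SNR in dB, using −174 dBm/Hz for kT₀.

25.8 dB

Noise floor: N = −174 + 10 log₁₀(B) + NF
10 log₁₀(1.63×10⁷) = 72.12 dB
N = −174 + 72.12 + 1.04 = −100.84 dBm
SNR = P_sig − N = −75.0 − (−100.84) = 25.84 dB → 25.8 dB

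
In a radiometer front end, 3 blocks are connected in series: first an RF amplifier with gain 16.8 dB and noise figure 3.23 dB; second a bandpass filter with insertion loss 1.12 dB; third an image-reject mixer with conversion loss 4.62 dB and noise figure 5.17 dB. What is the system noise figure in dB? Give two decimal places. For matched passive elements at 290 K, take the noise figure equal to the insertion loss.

3.37 dB

Convert to linear (a loss of L dB is a gain of −L dB): F_i = 10^(NF_i/10), G_i = 10^(G_i,dB/10)
  Stage 1: F_1 = 10^(3.23/10) = 2.104, G_1 = 10^(16.8/10) = 47.86
  Stage 2: F_2 = 10^(1.12/10) = 1.294, G_2 = 10^(−1.12/10) = 0.7727
  Stage 3: F_3 = 10^(5.17/10) = 3.289, G_3 = 10^(−4.62/10) = 0.3451
Friis cascade:
  F = 2.104 + (1.294 − 1)/47.86 + (3.289 − 1)/36.98 = 2.172
NF = 10 log₁₀(2.172) = 3.37 dB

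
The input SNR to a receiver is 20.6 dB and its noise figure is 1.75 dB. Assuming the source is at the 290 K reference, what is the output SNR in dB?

18.85 dB

By definition F = SNR_in/SNR_out, so in dB: SNR_out = SNR_in − NF
SNR_out = 20.6 − 1.75 = 18.85 dB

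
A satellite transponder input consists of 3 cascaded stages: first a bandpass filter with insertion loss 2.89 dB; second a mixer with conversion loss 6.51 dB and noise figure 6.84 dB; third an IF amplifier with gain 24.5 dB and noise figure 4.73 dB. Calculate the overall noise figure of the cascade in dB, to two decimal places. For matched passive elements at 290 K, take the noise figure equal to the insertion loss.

14.24 dB

Convert to linear (a loss of L dB is a gain of −L dB): F_i = 10^(NF_i/10), G_i = 10^(G_i,dB/10)
  Stage 1: F_1 = 10^(2.89/10) = 1.945, G_1 = 10^(−2.89/10) = 0.5140
  Stage 2: F_2 = 10^(6.84/10) = 4.831, G_2 = 10^(−6.51/10) = 0.2234
  Stage 3: F_3 = 10^(4.73/10) = 2.972, G_3 = 10^(24.5/10) = 281.8
Friis cascade:
  F = 1.945 + (4.831 − 1)/0.5140 + (2.972 − 1)/0.1148 = 26.57
NF = 10 log₁₀(26.57) = 14.24 dB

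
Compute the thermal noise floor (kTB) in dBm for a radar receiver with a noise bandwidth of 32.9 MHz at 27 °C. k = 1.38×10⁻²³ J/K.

T = 27 °C + 273.15 = 300.15 K
P_n = kTB = 1.38×10⁻²³ × 300.15 × 3.29×10⁷ = 1.36×10⁻¹³ W
In dBm: 10 log₁₀(1.36×10⁻¹³ / 10⁻³) = −98.7 dBm

−98.7 dBm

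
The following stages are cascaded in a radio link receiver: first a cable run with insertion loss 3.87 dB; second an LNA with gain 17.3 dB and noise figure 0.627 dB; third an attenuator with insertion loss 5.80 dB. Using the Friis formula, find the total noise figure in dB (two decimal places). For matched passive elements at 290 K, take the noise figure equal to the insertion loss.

4.69 dB

Convert to linear (a loss of L dB is a gain of −L dB): F_i = 10^(NF_i/10), G_i = 10^(G_i,dB/10)
  Stage 1: F_1 = 10^(3.87/10) = 2.438, G_1 = 10^(−3.87/10) = 0.4102
  Stage 2: F_2 = 10^(0.627/10) = 1.155, G_2 = 10^(17.3/10) = 53.70
  Stage 3: F_3 = 10^(5.80/10) = 3.802, G_3 = 10^(−5.80/10) = 0.2630
Friis cascade:
  F = 2.438 + (1.155 − 1)/0.4102 + (3.802 − 1)/22.03 = 2.944
NF = 10 log₁₀(2.944) = 4.69 dB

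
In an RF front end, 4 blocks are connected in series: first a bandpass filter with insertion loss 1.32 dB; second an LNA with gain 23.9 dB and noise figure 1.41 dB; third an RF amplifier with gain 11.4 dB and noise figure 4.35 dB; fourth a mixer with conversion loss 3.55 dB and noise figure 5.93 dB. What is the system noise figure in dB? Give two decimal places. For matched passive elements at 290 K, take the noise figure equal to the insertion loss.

Convert to linear (a loss of L dB is a gain of −L dB): F_i = 10^(NF_i/10), G_i = 10^(G_i,dB/10)
  Stage 1: F_1 = 10^(1.32/10) = 1.355, G_1 = 10^(−1.32/10) = 0.7379
  Stage 2: F_2 = 10^(1.41/10) = 1.384, G_2 = 10^(23.9/10) = 245.5
  Stage 3: F_3 = 10^(4.35/10) = 2.723, G_3 = 10^(11.4/10) = 13.80
  Stage 4: F_4 = 10^(5.93/10) = 3.917, G_4 = 10^(−3.55/10) = 0.4416
Friis cascade:
  F = 1.355 + (1.384 − 1)/0.7379 + (2.723 − 1)/181.1 + (3.917 − 1)/2500 = 1.886
NF = 10 log₁₀(1.886) = 2.75 dB

2.75 dB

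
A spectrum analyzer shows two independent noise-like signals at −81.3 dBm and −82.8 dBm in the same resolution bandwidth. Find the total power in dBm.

−79.0 dBm

Convert to linear, add, convert back:
P₁ = 7.41×10⁻¹² W, P₂ = 5.25×10⁻¹² W
P_tot = 1.27×10⁻¹¹ W → 10 log₁₀(P_tot / 10⁻³) = −79.0 dBm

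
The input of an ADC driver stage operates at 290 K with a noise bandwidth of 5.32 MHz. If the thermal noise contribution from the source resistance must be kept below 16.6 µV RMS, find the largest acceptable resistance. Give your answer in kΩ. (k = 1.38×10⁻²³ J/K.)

Johnson–Nyquist: V_n = √(4kTRB) ⇒ R = V_n² / (4kTB)
4kTB = 4 × 1.38×10⁻²³ × 290 × 5.32×10⁶ = 8.52×10⁻¹⁴
R = (1.66×10⁻⁵)² / 8.52×10⁻¹⁴ = 3.24×10³ Ω = 3.24 kΩ

3.24 kΩ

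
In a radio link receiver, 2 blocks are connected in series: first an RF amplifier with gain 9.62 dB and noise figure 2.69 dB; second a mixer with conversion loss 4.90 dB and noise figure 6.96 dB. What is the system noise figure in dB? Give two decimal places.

Convert to linear (a loss of L dB is a gain of −L dB): F_i = 10^(NF_i/10), G_i = 10^(G_i,dB/10)
  Stage 1: F_1 = 10^(2.69/10) = 1.858, G_1 = 10^(9.62/10) = 9.162
  Stage 2: F_2 = 10^(6.96/10) = 4.966, G_2 = 10^(−4.90/10) = 0.3236
Friis cascade:
  F = 1.858 + (4.966 − 1)/9.162 = 2.291
NF = 10 log₁₀(2.291) = 3.60 dB

3.60 dB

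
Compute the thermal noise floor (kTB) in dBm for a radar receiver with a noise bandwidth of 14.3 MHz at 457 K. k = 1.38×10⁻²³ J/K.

−100.4 dBm

P_n = kTB = 1.38×10⁻²³ × 457 × 1.43×10⁷ = 9.02×10⁻¹⁴ W
In dBm: 10 log₁₀(9.02×10⁻¹⁴ / 10⁻³) = −100.4 dBm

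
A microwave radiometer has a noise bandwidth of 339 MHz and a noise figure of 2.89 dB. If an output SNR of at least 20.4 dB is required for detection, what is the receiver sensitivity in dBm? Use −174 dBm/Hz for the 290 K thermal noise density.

Sensitivity = −174 + 10 log₁₀(B) + NF + SNR_min
= −174 + 85.3 + 2.89 + 20.4
= −65.41 dBm → −65.4 dBm

−65.4 dBm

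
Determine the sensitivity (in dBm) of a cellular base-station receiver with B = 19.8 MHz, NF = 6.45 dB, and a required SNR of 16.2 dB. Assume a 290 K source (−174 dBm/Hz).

Sensitivity = −174 + 10 log₁₀(B) + NF + SNR_min
= −174 + 72.97 + 6.45 + 16.2
= −78.38 dBm → −78.4 dBm

−78.4 dBm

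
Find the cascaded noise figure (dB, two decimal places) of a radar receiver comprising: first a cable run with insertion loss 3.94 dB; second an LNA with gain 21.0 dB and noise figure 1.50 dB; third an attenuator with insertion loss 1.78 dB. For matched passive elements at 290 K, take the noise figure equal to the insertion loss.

Convert to linear (a loss of L dB is a gain of −L dB): F_i = 10^(NF_i/10), G_i = 10^(G_i,dB/10)
  Stage 1: F_1 = 10^(3.94/10) = 2.477, G_1 = 10^(−3.94/10) = 0.4036
  Stage 2: F_2 = 10^(1.50/10) = 1.413, G_2 = 10^(21.0/10) = 125.9
  Stage 3: F_3 = 10^(1.78/10) = 1.507, G_3 = 10^(−1.78/10) = 0.6637
Friis cascade:
  F = 2.477 + (1.413 − 1)/0.4036 + (1.507 − 1)/50.82 = 3.509
NF = 10 log₁₀(3.509) = 5.45 dB

5.45 dB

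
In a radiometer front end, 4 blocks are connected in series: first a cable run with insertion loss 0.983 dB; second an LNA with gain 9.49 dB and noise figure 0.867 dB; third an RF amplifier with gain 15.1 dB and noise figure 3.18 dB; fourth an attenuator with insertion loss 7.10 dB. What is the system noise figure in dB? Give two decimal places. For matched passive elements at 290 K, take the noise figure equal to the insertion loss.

Convert to linear (a loss of L dB is a gain of −L dB): F_i = 10^(NF_i/10), G_i = 10^(G_i,dB/10)
  Stage 1: F_1 = 10^(0.983/10) = 1.254, G_1 = 10^(−0.983/10) = 0.7974
  Stage 2: F_2 = 10^(0.867/10) = 1.221, G_2 = 10^(9.49/10) = 8.892
  Stage 3: F_3 = 10^(3.18/10) = 2.080, G_3 = 10^(15.1/10) = 32.36
  Stage 4: F_4 = 10^(7.10/10) = 5.129, G_4 = 10^(−7.10/10) = 0.1950
Friis cascade:
  F = 1.254 + (1.221 − 1)/0.7974 + (2.080 − 1)/7.091 + (5.129 − 1)/229.5 = 1.701
NF = 10 log₁₀(1.701) = 2.31 dB

2.31 dB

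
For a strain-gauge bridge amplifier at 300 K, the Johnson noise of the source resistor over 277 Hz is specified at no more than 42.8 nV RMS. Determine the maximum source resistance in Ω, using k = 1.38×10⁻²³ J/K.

Johnson–Nyquist: V_n = √(4kTRB) ⇒ R = V_n² / (4kTB)
4kTB = 4 × 1.38×10⁻²³ × 300 × 2.77×10² = 4.59×10⁻¹⁸
R = (4.28×10⁻⁸)² / 4.59×10⁻¹⁸ = 3.99×10² Ω = 399 Ω

399 Ω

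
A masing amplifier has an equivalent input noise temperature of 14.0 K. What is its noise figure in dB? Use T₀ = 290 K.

F = 1 + T_e/T₀ = 1 + 14.0/290 = 1.04828
NF = 10 log₁₀(1.04828) = 0.205 dB

0.205 dB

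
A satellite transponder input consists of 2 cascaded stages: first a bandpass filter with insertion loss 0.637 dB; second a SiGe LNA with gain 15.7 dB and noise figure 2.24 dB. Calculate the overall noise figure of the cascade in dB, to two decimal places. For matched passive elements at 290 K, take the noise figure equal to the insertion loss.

2.88 dB

Convert to linear (a loss of L dB is a gain of −L dB): F_i = 10^(NF_i/10), G_i = 10^(G_i,dB/10)
  Stage 1: F_1 = 10^(0.637/10) = 1.158, G_1 = 10^(−0.637/10) = 0.8636
  Stage 2: F_2 = 10^(2.24/10) = 1.675, G_2 = 10^(15.7/10) = 37.15
Friis cascade:
  F = 1.158 + (1.675 − 1)/0.8636 = 1.940
NF = 10 log₁₀(1.940) = 2.88 dB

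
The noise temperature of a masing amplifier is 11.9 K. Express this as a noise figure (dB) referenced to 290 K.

F = 1 + T_e/T₀ = 1 + 11.9/290 = 1.04103
NF = 10 log₁₀(1.04103) = 0.175 dB

0.175 dB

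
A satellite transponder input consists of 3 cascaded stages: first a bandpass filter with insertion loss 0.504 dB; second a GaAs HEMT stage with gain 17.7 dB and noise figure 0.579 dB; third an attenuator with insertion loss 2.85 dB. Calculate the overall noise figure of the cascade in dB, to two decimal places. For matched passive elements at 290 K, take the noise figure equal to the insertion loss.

Convert to linear (a loss of L dB is a gain of −L dB): F_i = 10^(NF_i/10), G_i = 10^(G_i,dB/10)
  Stage 1: F_1 = 10^(0.504/10) = 1.123, G_1 = 10^(−0.504/10) = 0.8904
  Stage 2: F_2 = 10^(0.579/10) = 1.143, G_2 = 10^(17.7/10) = 58.88
  Stage 3: F_3 = 10^(2.85/10) = 1.928, G_3 = 10^(−2.85/10) = 0.5188
Friis cascade:
  F = 1.123 + (1.143 − 1)/0.8904 + (1.928 − 1)/52.43 = 1.301
NF = 10 log₁₀(1.301) = 1.14 dB

1.14 dB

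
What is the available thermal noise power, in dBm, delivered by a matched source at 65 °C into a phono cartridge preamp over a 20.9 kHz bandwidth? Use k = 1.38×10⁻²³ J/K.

−130.1 dBm

T = 65 °C + 273.15 = 338.15 K
P_n = kTB = 1.38×10⁻²³ × 338.15 × 2.09×10⁴ = 9.75×10⁻¹⁷ W
In dBm: 10 log₁₀(9.75×10⁻¹⁷ / 10⁻³) = −130.1 dBm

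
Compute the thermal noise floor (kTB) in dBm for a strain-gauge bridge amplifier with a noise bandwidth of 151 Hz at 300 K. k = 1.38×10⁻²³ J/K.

P_n = kTB = 1.38×10⁻²³ × 300 × 1.51×10² = 6.25×10⁻¹⁹ W
In dBm: 10 log₁₀(6.25×10⁻¹⁹ / 10⁻³) = −152.0 dBm

−152.0 dBm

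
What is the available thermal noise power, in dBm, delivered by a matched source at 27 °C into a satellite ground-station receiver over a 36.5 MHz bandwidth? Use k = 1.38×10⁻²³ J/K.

−98.2 dBm

T = 27 °C + 273.15 = 300.15 K
P_n = kTB = 1.38×10⁻²³ × 300.15 × 3.65×10⁷ = 1.51×10⁻¹³ W
In dBm: 10 log₁₀(1.51×10⁻¹³ / 10⁻³) = −98.2 dBm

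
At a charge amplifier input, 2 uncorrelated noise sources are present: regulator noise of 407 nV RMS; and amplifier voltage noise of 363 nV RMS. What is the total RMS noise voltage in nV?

545 nV

Uncorrelated sources add in power (mean-square): V_tot = √(ΣV_i²)
V_tot = √[(4.07×10⁻⁷)² + (3.63×10⁻⁷)²] = 5.45×10⁻⁷ V = 545 nV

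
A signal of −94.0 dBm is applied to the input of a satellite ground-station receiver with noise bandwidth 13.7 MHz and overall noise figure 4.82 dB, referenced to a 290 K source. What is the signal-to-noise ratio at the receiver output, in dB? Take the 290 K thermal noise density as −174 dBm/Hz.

Noise floor: N = −174 + 10 log₁₀(B) + NF
10 log₁₀(1.37×10⁷) = 71.37 dB
N = −174 + 71.37 + 4.82 = −97.81 dBm
SNR = P_sig − N = −94.0 − (−97.81) = 3.81 dB → 3.8 dB

3.8 dB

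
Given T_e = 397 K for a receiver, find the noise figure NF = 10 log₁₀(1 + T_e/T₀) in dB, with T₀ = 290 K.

F = 1 + T_e/T₀ = 1 + 397/290 = 2.36897
NF = 10 log₁₀(2.36897) = 3.75 dB

3.75 dB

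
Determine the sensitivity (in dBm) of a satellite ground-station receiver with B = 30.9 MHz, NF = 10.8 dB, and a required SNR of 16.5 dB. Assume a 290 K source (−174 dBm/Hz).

Sensitivity = −174 + 10 log₁₀(B) + NF + SNR_min
= −174 + 74.9 + 10.8 + 16.5
= −71.8 dBm → −71.8 dBm

−71.8 dBm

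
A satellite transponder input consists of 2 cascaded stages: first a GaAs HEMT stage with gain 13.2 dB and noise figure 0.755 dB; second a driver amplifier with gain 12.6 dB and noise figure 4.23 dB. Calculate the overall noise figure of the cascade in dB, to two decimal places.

1.03 dB

Convert to linear (a loss of L dB is a gain of −L dB): F_i = 10^(NF_i/10), G_i = 10^(G_i,dB/10)
  Stage 1: F_1 = 10^(0.755/10) = 1.190, G_1 = 10^(13.2/10) = 20.89
  Stage 2: F_2 = 10^(4.23/10) = 2.649, G_2 = 10^(12.6/10) = 18.20
Friis cascade:
  F = 1.190 + (2.649 − 1)/20.89 = 1.269
NF = 10 log₁₀(1.269) = 1.03 dB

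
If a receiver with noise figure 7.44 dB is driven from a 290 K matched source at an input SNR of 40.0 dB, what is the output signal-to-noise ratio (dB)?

By definition F = SNR_in/SNR_out, so in dB: SNR_out = SNR_in − NF
SNR_out = 40.0 − 7.44 = 32.56 dB

32.56 dB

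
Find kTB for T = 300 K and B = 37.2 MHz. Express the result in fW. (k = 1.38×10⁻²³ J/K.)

154 fW

P_n = kTB = 1.38×10⁻²³ × 300 × 3.72×10⁷ = 1.54×10⁻¹³ W = 154 fW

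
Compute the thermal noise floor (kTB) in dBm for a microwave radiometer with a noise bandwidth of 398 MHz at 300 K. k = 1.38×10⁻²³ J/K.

−87.8 dBm

P_n = kTB = 1.38×10⁻²³ × 300 × 3.98×10⁸ = 1.65×10⁻¹² W
In dBm: 10 log₁₀(1.65×10⁻¹² / 10⁻³) = −87.8 dBm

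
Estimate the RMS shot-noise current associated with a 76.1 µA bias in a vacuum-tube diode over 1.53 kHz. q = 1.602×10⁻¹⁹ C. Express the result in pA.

I_n = √(2qI·B)
2qI·B = 2 × 1.602×10⁻¹⁹ × 7.61×10⁻⁵ × 1.53×10³ = 3.73×10⁻²⁰ A²
I_n = √(3.73×10⁻²⁰) = 1.93×10⁻¹⁰ A = 193 pA

193 pA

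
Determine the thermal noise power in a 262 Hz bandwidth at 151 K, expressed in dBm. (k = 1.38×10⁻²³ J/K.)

−152.6 dBm

P_n = kTB = 1.38×10⁻²³ × 151 × 2.62×10² = 5.46×10⁻¹⁹ W
In dBm: 10 log₁₀(5.46×10⁻¹⁹ / 10⁻³) = −152.6 dBm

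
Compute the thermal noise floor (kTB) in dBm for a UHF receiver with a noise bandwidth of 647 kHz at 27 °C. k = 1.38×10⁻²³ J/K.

−115.7 dBm

T = 27 °C + 273.15 = 300.15 K
P_n = kTB = 1.38×10⁻²³ × 300.15 × 6.47×10⁵ = 2.68×10⁻¹⁵ W
In dBm: 10 log₁₀(2.68×10⁻¹⁵ / 10⁻³) = −115.7 dBm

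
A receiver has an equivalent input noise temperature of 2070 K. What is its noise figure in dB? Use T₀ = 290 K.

9.11 dB

F = 1 + T_e/T₀ = 1 + 2070/290 = 8.13793
NF = 10 log₁₀(8.13793) = 9.11 dB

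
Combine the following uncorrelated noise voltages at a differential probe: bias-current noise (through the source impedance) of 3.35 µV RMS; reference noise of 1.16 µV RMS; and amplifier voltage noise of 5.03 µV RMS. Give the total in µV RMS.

6.15 µV

Uncorrelated sources add in power (mean-square): V_tot = √(ΣV_i²)
V_tot = √[(3.35×10⁻⁶)² + (1.16×10⁻⁶)² + (5.03×10⁻⁶)²] = 6.15×10⁻⁶ V = 6.15 µV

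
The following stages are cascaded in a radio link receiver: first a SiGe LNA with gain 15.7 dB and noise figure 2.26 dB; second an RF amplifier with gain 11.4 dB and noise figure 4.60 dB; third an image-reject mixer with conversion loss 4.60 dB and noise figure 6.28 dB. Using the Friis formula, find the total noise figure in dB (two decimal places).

2.40 dB

Convert to linear (a loss of L dB is a gain of −L dB): F_i = 10^(NF_i/10), G_i = 10^(G_i,dB/10)
  Stage 1: F_1 = 10^(2.26/10) = 1.683, G_1 = 10^(15.7/10) = 37.15
  Stage 2: F_2 = 10^(4.60/10) = 2.884, G_2 = 10^(11.4/10) = 13.80
  Stage 3: F_3 = 10^(6.28/10) = 4.246, G_3 = 10^(−4.60/10) = 0.3467
Friis cascade:
  F = 1.683 + (2.884 − 1)/37.15 + (4.246 − 1)/512.9 = 1.740
NF = 10 log₁₀(1.740) = 2.40 dB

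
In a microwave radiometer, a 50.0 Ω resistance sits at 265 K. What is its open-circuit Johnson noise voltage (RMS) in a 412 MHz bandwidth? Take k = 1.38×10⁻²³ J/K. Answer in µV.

V_n = √(4kTRB)
4kTRB = 4 × 1.38×10⁻²³ × 265 × 5.00×10¹ × 4.12×10⁸ = 3.01×10⁻¹⁰ V²
V_n = √(3.01×10⁻¹⁰) = 1.74×10⁻⁵ V = 17.4 µV

17.4 µV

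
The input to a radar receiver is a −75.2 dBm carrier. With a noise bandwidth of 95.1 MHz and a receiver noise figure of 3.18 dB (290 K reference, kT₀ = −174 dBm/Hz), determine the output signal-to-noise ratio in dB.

Noise floor: N = −174 + 10 log₁₀(B) + NF
10 log₁₀(9.51×10⁷) = 79.78 dB
N = −174 + 79.78 + 3.18 = −91.04 dBm
SNR = P_sig − N = −75.2 − (−91.04) = 15.84 dB → 15.8 dB

15.8 dB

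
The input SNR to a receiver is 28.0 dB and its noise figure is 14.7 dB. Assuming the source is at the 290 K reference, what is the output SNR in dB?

13.3 dB

By definition F = SNR_in/SNR_out, so in dB: SNR_out = SNR_in − NF
SNR_out = 28.0 − 14.7 = 13.3 dB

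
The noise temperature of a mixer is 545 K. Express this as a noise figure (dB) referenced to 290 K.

4.59 dB

F = 1 + T_e/T₀ = 1 + 545/290 = 2.87931
NF = 10 log₁₀(2.87931) = 4.59 dB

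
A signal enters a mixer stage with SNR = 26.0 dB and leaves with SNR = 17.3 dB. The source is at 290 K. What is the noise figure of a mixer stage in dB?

NF (dB) = SNR_in(dB) − SNR_out(dB) when the source is at T₀
NF = 26.0 − 17.3 = 8.7 dB

8.7 dB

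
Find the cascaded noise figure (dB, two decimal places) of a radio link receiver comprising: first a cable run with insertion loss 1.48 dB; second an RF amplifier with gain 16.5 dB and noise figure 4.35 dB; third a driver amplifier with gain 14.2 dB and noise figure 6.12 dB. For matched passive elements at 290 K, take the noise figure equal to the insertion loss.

Convert to linear (a loss of L dB is a gain of −L dB): F_i = 10^(NF_i/10), G_i = 10^(G_i,dB/10)
  Stage 1: F_1 = 10^(1.48/10) = 1.406, G_1 = 10^(−1.48/10) = 0.7112
  Stage 2: F_2 = 10^(4.35/10) = 2.723, G_2 = 10^(16.5/10) = 44.67
  Stage 3: F_3 = 10^(6.12/10) = 4.093, G_3 = 10^(14.2/10) = 26.30
Friis cascade:
  F = 1.406 + (2.723 − 1)/0.7112 + (4.093 − 1)/31.77 = 3.926
NF = 10 log₁₀(3.926) = 5.94 dB

5.94 dB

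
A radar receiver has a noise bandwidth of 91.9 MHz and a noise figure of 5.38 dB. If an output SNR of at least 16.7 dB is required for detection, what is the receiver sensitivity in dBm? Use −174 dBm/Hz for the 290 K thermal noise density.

Sensitivity = −174 + 10 log₁₀(B) + NF + SNR_min
= −174 + 79.63 + 5.38 + 16.7
= −72.29 dBm → −72.3 dBm

−72.3 dBm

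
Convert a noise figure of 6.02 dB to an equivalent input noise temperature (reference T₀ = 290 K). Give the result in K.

870 K

F = 10^(6.02/10) = 3.99945
T_e = (F − 1)·T₀ = (3.99945 − 1) × 290 = 870 K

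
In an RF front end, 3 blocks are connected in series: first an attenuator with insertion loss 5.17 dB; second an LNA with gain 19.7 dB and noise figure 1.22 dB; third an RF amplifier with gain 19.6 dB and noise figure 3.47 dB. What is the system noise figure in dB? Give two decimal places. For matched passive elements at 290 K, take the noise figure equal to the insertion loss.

6.43 dB

Convert to linear (a loss of L dB is a gain of −L dB): F_i = 10^(NF_i/10), G_i = 10^(G_i,dB/10)
  Stage 1: F_1 = 10^(5.17/10) = 3.289, G_1 = 10^(−5.17/10) = 0.3041
  Stage 2: F_2 = 10^(1.22/10) = 1.324, G_2 = 10^(19.7/10) = 93.33
  Stage 3: F_3 = 10^(3.47/10) = 2.223, G_3 = 10^(19.6/10) = 91.20
Friis cascade:
  F = 3.289 + (1.324 − 1)/0.3041 + (2.223 − 1)/28.38 = 4.398
NF = 10 log₁₀(4.398) = 6.43 dB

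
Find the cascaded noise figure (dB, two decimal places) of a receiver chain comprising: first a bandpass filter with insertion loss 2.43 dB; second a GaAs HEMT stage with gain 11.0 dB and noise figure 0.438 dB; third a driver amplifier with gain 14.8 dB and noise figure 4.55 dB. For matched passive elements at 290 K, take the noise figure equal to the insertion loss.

Convert to linear (a loss of L dB is a gain of −L dB): F_i = 10^(NF_i/10), G_i = 10^(G_i,dB/10)
  Stage 1: F_1 = 10^(2.43/10) = 1.750, G_1 = 10^(−2.43/10) = 0.5715
  Stage 2: F_2 = 10^(0.438/10) = 1.106, G_2 = 10^(11.0/10) = 12.59
  Stage 3: F_3 = 10^(4.55/10) = 2.851, G_3 = 10^(14.8/10) = 30.20
Friis cascade:
  F = 1.750 + (1.106 − 1)/0.5715 + (2.851 − 1)/7.194 = 2.193
NF = 10 log₁₀(2.193) = 3.41 dB

3.41 dB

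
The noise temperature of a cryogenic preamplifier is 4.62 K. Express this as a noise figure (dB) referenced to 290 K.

F = 1 + T_e/T₀ = 1 + 4.62/290 = 1.01593
NF = 10 log₁₀(1.01593) = 0.069 dB

0.069 dB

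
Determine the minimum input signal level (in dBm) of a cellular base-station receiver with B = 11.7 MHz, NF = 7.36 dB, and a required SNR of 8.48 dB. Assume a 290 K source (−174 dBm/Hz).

Sensitivity = −174 + 10 log₁₀(B) + NF + SNR_min
= −174 + 70.68 + 7.36 + 8.48
= −87.48 dBm → −87.5 dBm

−87.5 dBm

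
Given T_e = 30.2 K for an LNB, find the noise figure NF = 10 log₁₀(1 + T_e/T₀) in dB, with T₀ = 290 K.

F = 1 + T_e/T₀ = 1 + 30.2/290 = 1.10414
NF = 10 log₁₀(1.10414) = 0.430 dB

0.430 dB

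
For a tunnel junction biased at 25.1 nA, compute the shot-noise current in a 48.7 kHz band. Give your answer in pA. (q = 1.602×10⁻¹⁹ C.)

I_n = √(2qI·B)
2qI·B = 2 × 1.602×10⁻¹⁹ × 2.51×10⁻⁸ × 4.87×10⁴ = 3.92×10⁻²² A²
I_n = √(3.92×10⁻²²) = 1.98×10⁻¹¹ A = 19.8 pA

19.8 pA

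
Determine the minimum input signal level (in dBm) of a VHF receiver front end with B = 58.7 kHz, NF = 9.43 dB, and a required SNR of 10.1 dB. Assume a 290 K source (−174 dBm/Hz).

Sensitivity = −174 + 10 log₁₀(B) + NF + SNR_min
= −174 + 47.69 + 9.43 + 10.1
= −106.78 dBm → −106.8 dBm

−106.8 dBm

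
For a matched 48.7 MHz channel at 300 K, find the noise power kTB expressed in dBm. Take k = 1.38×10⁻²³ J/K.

P_n = kTB = 1.38×10⁻²³ × 300 × 4.87×10⁷ = 2.02×10⁻¹³ W
In dBm: 10 log₁₀(2.02×10⁻¹³ / 10⁻³) = −97.0 dBm

−97.0 dBm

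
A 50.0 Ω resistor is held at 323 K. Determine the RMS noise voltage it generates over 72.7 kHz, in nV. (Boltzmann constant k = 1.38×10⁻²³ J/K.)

V_n = √(4kTRB)
4kTRB = 4 × 1.38×10⁻²³ × 323 × 5.00×10¹ × 7.27×10⁴ = 6.48×10⁻¹⁴ V²
V_n = √(6.48×10⁻¹⁴) = 2.55×10⁻⁷ V = 255 nV

255 nV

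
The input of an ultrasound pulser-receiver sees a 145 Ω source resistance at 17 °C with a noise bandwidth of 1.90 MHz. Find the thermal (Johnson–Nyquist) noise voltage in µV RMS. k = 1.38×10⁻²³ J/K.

2.10 µV

T = 17 °C + 273.15 = 290.15 K
V_n = √(4kTRB)
4kTRB = 4 × 1.38×10⁻²³ × 290.15 × 1.45×10² × 1.90×10⁶ = 4.41×10⁻¹² V²
V_n = √(4.41×10⁻¹²) = 2.10×10⁻⁶ V = 2.10 µV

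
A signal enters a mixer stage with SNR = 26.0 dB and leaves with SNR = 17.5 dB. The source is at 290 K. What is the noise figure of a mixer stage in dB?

8.5 dB

NF (dB) = SNR_in(dB) − SNR_out(dB) when the source is at T₀
NF = 26.0 − 17.5 = 8.5 dB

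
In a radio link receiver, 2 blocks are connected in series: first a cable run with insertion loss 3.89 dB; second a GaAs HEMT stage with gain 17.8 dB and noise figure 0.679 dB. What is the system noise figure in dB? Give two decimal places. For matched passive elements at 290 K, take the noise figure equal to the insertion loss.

Convert to linear (a loss of L dB is a gain of −L dB): F_i = 10^(NF_i/10), G_i = 10^(G_i,dB/10)
  Stage 1: F_1 = 10^(3.89/10) = 2.449, G_1 = 10^(−3.89/10) = 0.4083
  Stage 2: F_2 = 10^(0.679/10) = 1.169, G_2 = 10^(17.8/10) = 60.26
Friis cascade:
  F = 2.449 + (1.169 − 1)/0.4083 = 2.864
NF = 10 log₁₀(2.864) = 4.57 dB

4.57 dB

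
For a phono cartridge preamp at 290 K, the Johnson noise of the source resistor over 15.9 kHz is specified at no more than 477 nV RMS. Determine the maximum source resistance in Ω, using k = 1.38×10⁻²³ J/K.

Johnson–Nyquist: V_n = √(4kTRB) ⇒ R = V_n² / (4kTB)
4kTB = 4 × 1.38×10⁻²³ × 290 × 1.59×10⁴ = 2.55×10⁻¹⁶
R = (4.77×10⁻⁷)² / 2.55×10⁻¹⁶ = 8.94×10² Ω = 894 Ω

894 Ω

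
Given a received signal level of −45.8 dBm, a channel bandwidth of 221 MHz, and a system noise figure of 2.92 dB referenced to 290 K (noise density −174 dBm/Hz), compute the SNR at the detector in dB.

Noise floor: N = −174 + 10 log₁₀(B) + NF
10 log₁₀(2.21×10⁸) = 83.44 dB
N = −174 + 83.44 + 2.92 = −87.64 dBm
SNR = P_sig − N = −45.8 − (−87.64) = 41.84 dB → 41.8 dB

41.8 dB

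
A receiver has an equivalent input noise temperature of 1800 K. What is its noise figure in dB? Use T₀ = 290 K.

8.58 dB

F = 1 + T_e/T₀ = 1 + 1800/290 = 7.2069
NF = 10 log₁₀(7.2069) = 8.58 dB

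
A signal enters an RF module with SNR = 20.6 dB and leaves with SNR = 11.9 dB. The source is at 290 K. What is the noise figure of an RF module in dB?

8.7 dB

NF (dB) = SNR_in(dB) − SNR_out(dB) when the source is at T₀
NF = 20.6 − 11.9 = 8.7 dB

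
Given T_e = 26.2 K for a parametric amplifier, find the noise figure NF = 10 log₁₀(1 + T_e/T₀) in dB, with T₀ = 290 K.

0.376 dB

F = 1 + T_e/T₀ = 1 + 26.2/290 = 1.09034
NF = 10 log₁₀(1.09034) = 0.376 dB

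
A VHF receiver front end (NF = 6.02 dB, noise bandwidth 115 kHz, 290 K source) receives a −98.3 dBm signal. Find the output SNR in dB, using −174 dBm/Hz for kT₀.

19.1 dB

Noise floor: N = −174 + 10 log₁₀(B) + NF
10 log₁₀(1.15×10⁵) = 50.61 dB
N = −174 + 50.61 + 6.02 = −117.37 dBm
SNR = P_sig − N = −98.3 − (−117.37) = 19.07 dB → 19.1 dB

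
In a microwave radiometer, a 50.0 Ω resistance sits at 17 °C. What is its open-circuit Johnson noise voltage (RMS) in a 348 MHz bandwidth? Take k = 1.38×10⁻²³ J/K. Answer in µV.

T = 17 °C + 273.15 = 290.15 K
V_n = √(4kTRB)
4kTRB = 4 × 1.38×10⁻²³ × 290.15 × 5.00×10¹ × 3.48×10⁸ = 2.79×10⁻¹⁰ V²
V_n = √(2.79×10⁻¹⁰) = 1.67×10⁻⁵ V = 16.7 µV

16.7 µV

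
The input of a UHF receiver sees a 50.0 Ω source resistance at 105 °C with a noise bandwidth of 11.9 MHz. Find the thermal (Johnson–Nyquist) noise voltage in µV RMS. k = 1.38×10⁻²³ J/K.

T = 105 °C + 273.15 = 378.15 K
V_n = √(4kTRB)
4kTRB = 4 × 1.38×10⁻²³ × 378.15 × 5.00×10¹ × 1.19×10⁷ = 1.24×10⁻¹¹ V²
V_n = √(1.24×10⁻¹¹) = 3.52×10⁻⁶ V = 3.52 µV

3.52 µV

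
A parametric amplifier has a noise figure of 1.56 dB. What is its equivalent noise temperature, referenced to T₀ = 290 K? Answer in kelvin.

125 K

F = 10^(1.56/10) = 1.43219
T_e = (F − 1)·T₀ = (1.43219 − 1) × 290 = 125 K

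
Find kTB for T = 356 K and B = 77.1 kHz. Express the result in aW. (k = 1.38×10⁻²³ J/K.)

379 aW

P_n = kTB = 1.38×10⁻²³ × 356 × 7.71×10⁴ = 3.79×10⁻¹⁶ W = 379 aW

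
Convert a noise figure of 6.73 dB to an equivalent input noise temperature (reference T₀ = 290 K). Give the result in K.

F = 10^(6.73/10) = 4.70977
T_e = (F − 1)·T₀ = (4.70977 − 1) × 290 = 1076 K

1076 K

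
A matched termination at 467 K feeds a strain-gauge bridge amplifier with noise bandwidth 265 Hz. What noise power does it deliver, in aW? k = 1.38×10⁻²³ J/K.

P_n = kTB = 1.38×10⁻²³ × 467 × 2.65×10² = 1.71×10⁻¹⁸ W = 1.71 aW

1.71 aW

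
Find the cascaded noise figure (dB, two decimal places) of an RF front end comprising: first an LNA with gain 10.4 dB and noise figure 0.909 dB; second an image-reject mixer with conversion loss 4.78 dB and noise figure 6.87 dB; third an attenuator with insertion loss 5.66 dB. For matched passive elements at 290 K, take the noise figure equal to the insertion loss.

3.66 dB

Convert to linear (a loss of L dB is a gain of −L dB): F_i = 10^(NF_i/10), G_i = 10^(G_i,dB/10)
  Stage 1: F_1 = 10^(0.909/10) = 1.233, G_1 = 10^(10.4/10) = 10.96
  Stage 2: F_2 = 10^(6.87/10) = 4.864, G_2 = 10^(−4.78/10) = 0.3327
  Stage 3: F_3 = 10^(5.66/10) = 3.681, G_3 = 10^(−5.66/10) = 0.2716
Friis cascade:
  F = 1.233 + (4.864 − 1)/10.96 + (3.681 − 1)/3.648 = 2.320
NF = 10 log₁₀(2.320) = 3.66 dB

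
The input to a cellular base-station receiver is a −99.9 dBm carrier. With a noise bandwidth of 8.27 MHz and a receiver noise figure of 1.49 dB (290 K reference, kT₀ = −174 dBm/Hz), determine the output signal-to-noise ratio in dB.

Noise floor: N = −174 + 10 log₁₀(B) + NF
10 log₁₀(8.27×10⁶) = 69.18 dB
N = −174 + 69.18 + 1.49 = −103.33 dBm
SNR = P_sig − N = −99.9 − (−103.33) = 3.43 dB → 3.4 dB

3.4 dB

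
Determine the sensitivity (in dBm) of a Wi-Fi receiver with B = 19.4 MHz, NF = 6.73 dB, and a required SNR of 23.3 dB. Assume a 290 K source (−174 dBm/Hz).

Sensitivity = −174 + 10 log₁₀(B) + NF + SNR_min
= −174 + 72.88 + 6.73 + 23.3
= −71.09 dBm → −71.1 dBm

−71.1 dBm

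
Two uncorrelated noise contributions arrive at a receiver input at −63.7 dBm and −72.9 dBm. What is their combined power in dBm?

Convert to linear, add, convert back:
P₁ = 4.27×10⁻¹⁰ W, P₂ = 5.13×10⁻¹¹ W
P_tot = 4.78×10⁻¹⁰ W → 10 log₁₀(P_tot / 10⁻³) = −63.2 dBm

−63.2 dBm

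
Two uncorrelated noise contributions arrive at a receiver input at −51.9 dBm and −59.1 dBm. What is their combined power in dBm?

Convert to linear, add, convert back:
P₁ = 6.46×10⁻⁹ W, P₂ = 1.23×10⁻⁹ W
P_tot = 7.69×10⁻⁹ W → 10 log₁₀(P_tot / 10⁻³) = −51.1 dBm

−51.1 dBm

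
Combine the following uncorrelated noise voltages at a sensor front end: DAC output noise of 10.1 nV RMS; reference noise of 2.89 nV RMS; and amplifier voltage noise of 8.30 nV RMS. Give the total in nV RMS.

13.4 nV

Uncorrelated sources add in power (mean-square): V_tot = √(ΣV_i²)
V_tot = √[(1.01×10⁻⁸)² + (2.89×10⁻⁹)² + (8.30×10⁻⁹)²] = 1.34×10⁻⁸ V = 13.4 nV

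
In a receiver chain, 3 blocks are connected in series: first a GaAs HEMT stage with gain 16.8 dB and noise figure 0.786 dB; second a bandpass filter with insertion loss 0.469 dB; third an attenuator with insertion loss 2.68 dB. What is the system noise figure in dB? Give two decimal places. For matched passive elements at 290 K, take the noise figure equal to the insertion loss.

Convert to linear (a loss of L dB is a gain of −L dB): F_i = 10^(NF_i/10), G_i = 10^(G_i,dB/10)
  Stage 1: F_1 = 10^(0.786/10) = 1.198, G_1 = 10^(16.8/10) = 47.86
  Stage 2: F_2 = 10^(0.469/10) = 1.114, G_2 = 10^(−0.469/10) = 0.8976
  Stage 3: F_3 = 10^(2.68/10) = 1.854, G_3 = 10^(−2.68/10) = 0.5395
Friis cascade:
  F = 1.198 + (1.114 − 1)/47.86 + (1.854 − 1)/42.96 = 1.221
NF = 10 log₁₀(1.221) = 0.87 dB

0.87 dB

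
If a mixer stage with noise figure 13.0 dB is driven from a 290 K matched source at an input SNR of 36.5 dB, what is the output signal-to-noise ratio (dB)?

By definition F = SNR_in/SNR_out, so in dB: SNR_out = SNR_in − NF
SNR_out = 36.5 − 13.0 = 23.5 dB

23.5 dB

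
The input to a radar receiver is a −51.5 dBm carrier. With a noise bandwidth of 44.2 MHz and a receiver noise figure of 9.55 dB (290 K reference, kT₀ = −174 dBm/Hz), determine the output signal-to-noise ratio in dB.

Noise floor: N = −174 + 10 log₁₀(B) + NF
10 log₁₀(4.42×10⁷) = 76.45 dB
N = −174 + 76.45 + 9.55 = −88.00 dBm
SNR = P_sig − N = −51.5 − (−88.00) = 36.50 dB → 36.5 dB

36.5 dB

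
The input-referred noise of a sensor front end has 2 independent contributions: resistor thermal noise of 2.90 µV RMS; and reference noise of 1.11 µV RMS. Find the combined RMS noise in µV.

Uncorrelated sources add in power (mean-square): V_tot = √(ΣV_i²)
V_tot = √[(2.90×10⁻⁶)² + (1.11×10⁻⁶)²] = 3.11×10⁻⁶ V = 3.11 µV

3.11 µV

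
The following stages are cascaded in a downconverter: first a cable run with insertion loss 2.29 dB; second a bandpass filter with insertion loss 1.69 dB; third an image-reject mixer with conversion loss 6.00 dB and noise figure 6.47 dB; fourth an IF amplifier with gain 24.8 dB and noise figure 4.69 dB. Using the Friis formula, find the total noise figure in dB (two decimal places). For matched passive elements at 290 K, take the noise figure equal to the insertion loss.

Convert to linear (a loss of L dB is a gain of −L dB): F_i = 10^(NF_i/10), G_i = 10^(G_i,dB/10)
  Stage 1: F_1 = 10^(2.29/10) = 1.694, G_1 = 10^(−2.29/10) = 0.5902
  Stage 2: F_2 = 10^(1.69/10) = 1.476, G_2 = 10^(−1.69/10) = 0.6776
  Stage 3: F_3 = 10^(6.47/10) = 4.436, G_3 = 10^(−6.00/10) = 0.2512
  Stage 4: F_4 = 10^(4.69/10) = 2.944, G_4 = 10^(24.8/10) = 302.0
Friis cascade:
  F = 1.694 + (1.476 − 1)/0.5902 + (4.436 − 1)/0.3999 + (2.944 − 1)/0.1005 = 30.45
NF = 10 log₁₀(30.45) = 14.84 dB

14.84 dB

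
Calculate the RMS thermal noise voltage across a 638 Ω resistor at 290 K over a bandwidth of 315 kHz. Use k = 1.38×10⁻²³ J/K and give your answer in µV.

V_n = √(4kTRB)
4kTRB = 4 × 1.38×10⁻²³ × 290 × 6.38×10² × 3.15×10⁵ = 3.22×10⁻¹² V²
V_n = √(3.22×10⁻¹²) = 1.79×10⁻⁶ V = 1.79 µV

1.79 µV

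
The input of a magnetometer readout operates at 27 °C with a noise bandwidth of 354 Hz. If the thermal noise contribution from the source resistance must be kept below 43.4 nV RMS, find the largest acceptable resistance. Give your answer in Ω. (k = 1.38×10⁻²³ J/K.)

T = 27 °C + 273.15 = 300.15 K
Johnson–Nyquist: V_n = √(4kTRB) ⇒ R = V_n² / (4kTB)
4kTB = 4 × 1.38×10⁻²³ × 300.15 × 3.54×10² = 5.87×10⁻¹⁸
R = (4.34×10⁻⁸)² / 5.87×10⁻¹⁸ = 3.21×10² Ω = 321 Ω

321 Ω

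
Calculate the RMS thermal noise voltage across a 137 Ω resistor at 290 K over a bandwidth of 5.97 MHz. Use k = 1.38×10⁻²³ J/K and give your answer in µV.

V_n = √(4kTRB)
4kTRB = 4 × 1.38×10⁻²³ × 290 × 1.37×10² × 5.97×10⁶ = 1.31×10⁻¹¹ V²
V_n = √(1.31×10⁻¹¹) = 3.62×10⁻⁶ V = 3.62 µV

3.62 µV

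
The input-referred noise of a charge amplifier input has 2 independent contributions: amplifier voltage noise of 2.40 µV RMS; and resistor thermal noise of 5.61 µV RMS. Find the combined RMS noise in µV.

Uncorrelated sources add in power (mean-square): V_tot = √(ΣV_i²)
V_tot = √[(2.40×10⁻⁶)² + (5.61×10⁻⁶)²] = 6.10×10⁻⁶ V = 6.10 µV

6.10 µV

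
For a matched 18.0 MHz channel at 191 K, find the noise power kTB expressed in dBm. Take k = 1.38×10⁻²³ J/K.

P_n = kTB = 1.38×10⁻²³ × 191 × 1.80×10⁷ = 4.74×10⁻¹⁴ W
In dBm: 10 log₁₀(4.74×10⁻¹⁴ / 10⁻³) = −103.2 dBm

−103.2 dBm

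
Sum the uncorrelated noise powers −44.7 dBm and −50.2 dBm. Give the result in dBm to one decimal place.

−43.6 dBm

Convert to linear, add, convert back:
P₁ = 3.39×10⁻⁸ W, P₂ = 9.55×10⁻⁹ W
P_tot = 4.34×10⁻⁸ W → 10 log₁₀(P_tot / 10⁻³) = −43.6 dBm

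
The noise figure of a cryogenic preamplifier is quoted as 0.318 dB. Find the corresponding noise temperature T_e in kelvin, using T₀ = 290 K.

22.0 K

F = 10^(0.318/10) = 1.07597
T_e = (F − 1)·T₀ = (1.07597 − 1) × 290 = 22.0 K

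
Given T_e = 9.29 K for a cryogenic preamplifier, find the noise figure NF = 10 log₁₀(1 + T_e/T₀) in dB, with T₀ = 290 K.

F = 1 + T_e/T₀ = 1 + 9.29/290 = 1.03203
NF = 10 log₁₀(1.03203) = 0.137 dB

0.137 dB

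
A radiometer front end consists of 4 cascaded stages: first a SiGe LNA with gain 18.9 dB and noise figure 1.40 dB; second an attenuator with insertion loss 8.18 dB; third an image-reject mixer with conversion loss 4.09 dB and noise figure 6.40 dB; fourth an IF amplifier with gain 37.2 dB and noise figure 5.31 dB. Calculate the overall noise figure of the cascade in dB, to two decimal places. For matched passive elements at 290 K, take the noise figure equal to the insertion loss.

3.54 dB

Convert to linear (a loss of L dB is a gain of −L dB): F_i = 10^(NF_i/10), G_i = 10^(G_i,dB/10)
  Stage 1: F_1 = 10^(1.40/10) = 1.380, G_1 = 10^(18.9/10) = 77.62
  Stage 2: F_2 = 10^(8.18/10) = 6.577, G_2 = 10^(−8.18/10) = 0.1521
  Stage 3: F_3 = 10^(6.40/10) = 4.365, G_3 = 10^(−4.09/10) = 0.3899
  Stage 4: F_4 = 10^(5.31/10) = 3.396, G_4 = 10^(37.2/10) = 5248
Friis cascade:
  F = 1.380 + (6.577 − 1)/77.62 + (4.365 − 1)/11.80 + (3.396 − 1)/4.603 = 2.258
NF = 10 log₁₀(2.258) = 3.54 dB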